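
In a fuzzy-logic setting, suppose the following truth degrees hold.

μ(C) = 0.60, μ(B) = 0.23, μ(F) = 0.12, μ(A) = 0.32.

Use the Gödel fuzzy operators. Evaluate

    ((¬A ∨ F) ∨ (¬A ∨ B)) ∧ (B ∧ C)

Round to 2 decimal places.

0.23

¬A = 1 − 0.32 = 0.68
¬A ∨ F = max(a, b) on (0.68, 0.12) = 0.68
¬A = 1 − 0.32 = 0.68
¬A ∨ B = max(a, b) on (0.68, 0.23) = 0.68
(¬A ∨ F) ∨ (¬A ∨ B) = max(a, b) on (0.68, 0.68) = 0.68
B ∧ C = min(a, b) on (0.23, 0.60) = 0.23
((¬A ∨ F) ∨ (¬A ∨ B)) ∧ (B ∧ C) = min(a, b) on (0.68, 0.23) = 0.23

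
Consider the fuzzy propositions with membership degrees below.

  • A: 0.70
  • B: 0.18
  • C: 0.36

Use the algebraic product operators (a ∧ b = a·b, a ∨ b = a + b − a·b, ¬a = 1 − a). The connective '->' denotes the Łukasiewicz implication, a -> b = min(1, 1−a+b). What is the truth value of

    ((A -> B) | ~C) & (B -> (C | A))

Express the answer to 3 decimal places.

0.813

A -> B  [Łukasiewicz: min(1, 1−a+b)] with a=0.7000, b=0.1800 → 0.4800
~C = 1 − 0.3600 = 0.6400
(A -> B) | ~C = a + b − a·b on (0.4800, 0.6400) = 0.8128
C | A = a + b − a·b on (0.3600, 0.7000) = 0.8080
B -> (C | A)  [Łukasiewicz: min(1, 1−a+b)] with a=0.1800, b=0.8080 → 1.0000
((A -> B) | ~C) & (B -> (C | A)) = a·b on (0.8128, 1.0000) = 0.8128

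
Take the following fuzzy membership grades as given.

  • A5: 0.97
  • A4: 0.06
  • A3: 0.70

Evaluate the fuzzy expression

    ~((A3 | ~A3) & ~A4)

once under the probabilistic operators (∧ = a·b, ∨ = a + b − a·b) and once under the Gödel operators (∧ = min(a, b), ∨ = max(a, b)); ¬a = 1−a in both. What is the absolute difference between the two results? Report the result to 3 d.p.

0.043

Under probabilistic:
  ~A3 = 1 − 0.7000 = 0.3000
  A3 | ~A3 = a + b − a·b on (0.7000, 0.3000) = 0.7900
  ~A4 = 1 − 0.0600 = 0.9400
  (A3 | ~A3) & ~A4 = a·b on (0.7900, 0.9400) = 0.7426
  ~((A3 | ~A3) & ~A4) = 1 − 0.7426 = 0.2574
  → value = 0.2574
Under Gödel:
  ~A3 = 1 − 0.70 = 0.30
  A3 | ~A3 = max(a, b) on (0.70, 0.30) = 0.70
  ~A4 = 1 − 0.06 = 0.94
  (A3 | ~A3) & ~A4 = min(a, b) on (0.70, 0.94) = 0.70
  ~((A3 | ~A3) & ~A4) = 1 − 0.70 = 0.30
  → value = 0.3000
|0.2574 − 0.3000| = 0.043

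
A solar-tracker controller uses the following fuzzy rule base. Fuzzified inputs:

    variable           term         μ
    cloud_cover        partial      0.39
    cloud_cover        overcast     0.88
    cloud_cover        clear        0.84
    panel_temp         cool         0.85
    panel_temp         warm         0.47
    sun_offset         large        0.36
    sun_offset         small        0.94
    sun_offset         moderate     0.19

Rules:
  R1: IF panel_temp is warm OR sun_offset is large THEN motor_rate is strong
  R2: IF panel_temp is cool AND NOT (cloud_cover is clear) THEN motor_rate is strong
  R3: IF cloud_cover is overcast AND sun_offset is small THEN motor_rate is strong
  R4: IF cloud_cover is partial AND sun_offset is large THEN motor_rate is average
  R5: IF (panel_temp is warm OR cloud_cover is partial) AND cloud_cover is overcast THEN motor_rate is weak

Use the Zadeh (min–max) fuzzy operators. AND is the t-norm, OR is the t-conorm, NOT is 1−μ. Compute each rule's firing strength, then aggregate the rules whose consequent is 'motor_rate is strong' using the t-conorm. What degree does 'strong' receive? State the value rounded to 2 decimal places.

R1: warm=0.47, large=0.36; OR[max(a, b)] → w = 0.47
R2: cool=0.85, ¬clear=1−0.84=0.16; AND[min(a, b)] → w = 0.16
R3: overcast=0.88, small=0.94; AND[min(a, b)] → w = 0.88
R4: partial=0.39, large=0.36; AND[min(a, b)] → w = 0.36
R5: (warm=0.47 OR partial=0.39) = 0.47; AND[min(a, b)] with overcast=0.88 → w = 0.47
Rules with consequent 'strong': {R1, R2, R3} → strengths 0.47, 0.16, 0.88
Aggregate via t-conorm [max(a, b)]: 0.88

0.88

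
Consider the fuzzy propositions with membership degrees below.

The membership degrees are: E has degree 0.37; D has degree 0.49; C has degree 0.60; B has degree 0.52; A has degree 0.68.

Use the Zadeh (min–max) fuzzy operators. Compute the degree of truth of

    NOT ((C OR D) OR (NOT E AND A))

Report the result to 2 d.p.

C OR D = max(a, b) on (0.60, 0.49) = 0.60
NOT E = 1 − 0.37 = 0.63
NOT E AND A = min(a, b) on (0.63, 0.68) = 0.63
(C OR D) OR (NOT E AND A) = max(a, b) on (0.60, 0.63) = 0.63
NOT ((C OR D) OR (NOT E AND A)) = 1 − 0.63 = 0.37

0.37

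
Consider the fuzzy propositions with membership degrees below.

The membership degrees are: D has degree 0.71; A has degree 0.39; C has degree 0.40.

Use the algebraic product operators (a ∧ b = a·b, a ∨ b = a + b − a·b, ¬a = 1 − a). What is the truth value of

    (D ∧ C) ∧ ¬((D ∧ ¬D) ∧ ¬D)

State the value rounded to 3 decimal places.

0.267

D ∧ C = a·b on (0.7100, 0.4000) = 0.2840
¬D = 1 − 0.7100 = 0.2900
D ∧ ¬D = a·b on (0.7100, 0.2900) = 0.2059
¬D = 1 − 0.7100 = 0.2900
(D ∧ ¬D) ∧ ¬D = a·b on (0.2059, 0.2900) = 0.0597
¬((D ∧ ¬D) ∧ ¬D) = 1 − 0.0597 = 0.9403
(D ∧ C) ∧ ¬((D ∧ ¬D) ∧ ¬D) = a·b on (0.2840, 0.9403) = 0.2670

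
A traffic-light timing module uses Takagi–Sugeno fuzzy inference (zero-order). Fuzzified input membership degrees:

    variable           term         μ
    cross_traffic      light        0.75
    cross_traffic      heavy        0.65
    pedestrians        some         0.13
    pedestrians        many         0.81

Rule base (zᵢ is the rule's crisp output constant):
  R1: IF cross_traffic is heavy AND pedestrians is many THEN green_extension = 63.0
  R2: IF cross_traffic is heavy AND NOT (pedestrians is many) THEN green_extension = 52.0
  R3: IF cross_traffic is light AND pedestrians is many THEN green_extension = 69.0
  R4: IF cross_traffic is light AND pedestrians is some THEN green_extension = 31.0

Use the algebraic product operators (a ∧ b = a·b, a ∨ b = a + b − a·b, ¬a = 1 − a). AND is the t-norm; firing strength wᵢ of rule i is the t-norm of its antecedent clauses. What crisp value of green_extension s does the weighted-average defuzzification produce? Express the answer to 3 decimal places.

R1 (z=63.0): heavy=0.65, many=0.81; AND[a·b] → w = 0.5265
R2 (z=52.0): heavy=0.65, ¬many=1−0.81=0.19; AND[a·b] → w = 0.1235
R3 (z=69.0): light=0.75, many=0.81; AND[a·b] → w = 0.6075
R4 (z=31.0): light=0.75, some=0.13; AND[a·b] → w = 0.0975
Weighted average = (0.5265·63.0 + 0.1235·52.0 + 0.6075·69.0 + 0.0975·31.0) / (0.5265 + 0.1235 + 0.6075 + 0.0975)
  = 84.5315 / 1.3550 = 62.385

62.385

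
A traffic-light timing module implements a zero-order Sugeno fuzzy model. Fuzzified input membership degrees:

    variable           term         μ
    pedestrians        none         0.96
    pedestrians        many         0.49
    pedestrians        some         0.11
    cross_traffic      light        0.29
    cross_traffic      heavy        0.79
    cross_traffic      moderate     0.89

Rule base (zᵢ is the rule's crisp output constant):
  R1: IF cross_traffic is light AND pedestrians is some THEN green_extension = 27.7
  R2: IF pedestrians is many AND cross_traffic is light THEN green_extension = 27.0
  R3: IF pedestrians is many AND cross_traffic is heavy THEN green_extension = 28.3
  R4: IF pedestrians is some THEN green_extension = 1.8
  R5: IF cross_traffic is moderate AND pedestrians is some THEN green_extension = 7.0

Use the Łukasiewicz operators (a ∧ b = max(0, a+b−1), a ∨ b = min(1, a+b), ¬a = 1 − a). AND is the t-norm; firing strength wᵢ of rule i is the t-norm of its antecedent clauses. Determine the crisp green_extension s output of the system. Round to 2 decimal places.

20.83

R1 (z=27.7): light=0.29, some=0.11; AND[max(0, a+b−1)] → w = 0.00
R2 (z=27.0): many=0.49, light=0.29; AND[max(0, a+b−1)] → w = 0.00
R3 (z=28.3): many=0.49, heavy=0.79; AND[max(0, a+b−1)] → w = 0.28
R4 (z=1.8): some=0.11 → w = 0.11
R5 (z=7.0): moderate=0.89, some=0.11; AND[max(0, a+b−1)] → w = 0.00
Weighted average = (0.00·27.7 + 0.00·27.0 + 0.28·28.3 + 0.11·1.8 + 0.00·7.0) / (0.00 + 0.00 + 0.28 + 0.11 + 0.00)
  = 8.1220 / 0.3900 = 20.83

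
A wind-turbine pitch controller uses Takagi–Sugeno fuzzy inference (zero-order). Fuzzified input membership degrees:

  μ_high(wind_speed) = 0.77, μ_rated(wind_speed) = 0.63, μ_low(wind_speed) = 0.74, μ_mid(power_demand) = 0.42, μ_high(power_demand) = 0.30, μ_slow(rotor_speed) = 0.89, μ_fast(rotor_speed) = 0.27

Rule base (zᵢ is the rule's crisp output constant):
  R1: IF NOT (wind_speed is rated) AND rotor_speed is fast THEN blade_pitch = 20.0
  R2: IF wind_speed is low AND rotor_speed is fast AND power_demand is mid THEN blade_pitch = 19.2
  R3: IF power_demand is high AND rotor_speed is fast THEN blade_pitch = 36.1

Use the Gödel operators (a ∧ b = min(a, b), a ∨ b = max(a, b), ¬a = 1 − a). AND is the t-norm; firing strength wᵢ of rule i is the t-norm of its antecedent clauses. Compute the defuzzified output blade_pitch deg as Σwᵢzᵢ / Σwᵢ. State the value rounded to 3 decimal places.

R1 (z=20.0): ¬rated=1−0.63=0.37, fast=0.27; AND[min(a, b)] → w = 0.27
R2 (z=19.2): low=0.74, fast=0.27, mid=0.42; AND[min(a, b)] → w = 0.27
R3 (z=36.1): high=0.30, fast=0.27; AND[min(a, b)] → w = 0.27
Weighted average = (0.27·20.0 + 0.27·19.2 + 0.27·36.1) / (0.27 + 0.27 + 0.27)
  = 20.3310 / 0.8100 = 25.100

25.100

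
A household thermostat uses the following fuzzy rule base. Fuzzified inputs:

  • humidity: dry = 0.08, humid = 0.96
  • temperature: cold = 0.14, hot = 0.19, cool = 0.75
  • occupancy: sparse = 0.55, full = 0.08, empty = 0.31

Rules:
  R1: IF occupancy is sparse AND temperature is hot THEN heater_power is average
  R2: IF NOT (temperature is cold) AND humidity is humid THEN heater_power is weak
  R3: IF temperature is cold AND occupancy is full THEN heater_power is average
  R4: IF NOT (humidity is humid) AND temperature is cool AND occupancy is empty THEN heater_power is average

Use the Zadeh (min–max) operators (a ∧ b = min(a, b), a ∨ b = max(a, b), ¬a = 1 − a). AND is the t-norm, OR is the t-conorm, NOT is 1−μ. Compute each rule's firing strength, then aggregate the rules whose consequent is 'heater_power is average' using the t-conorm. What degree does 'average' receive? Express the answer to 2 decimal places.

0.19

R1: sparse=0.55, hot=0.19; AND[min(a, b)] → w = 0.19
R2: ¬cold=1−0.14=0.86, humid=0.96; AND[min(a, b)] → w = 0.86
R3: cold=0.14, full=0.08; AND[min(a, b)] → w = 0.08
R4: ¬humid=1−0.96=0.04, cool=0.75, empty=0.31; AND[min(a, b)] → w = 0.04
Rules with consequent 'average': {R1, R3, R4} → strengths 0.19, 0.08, 0.04
Aggregate via t-conorm [max(a, b)]: 0.19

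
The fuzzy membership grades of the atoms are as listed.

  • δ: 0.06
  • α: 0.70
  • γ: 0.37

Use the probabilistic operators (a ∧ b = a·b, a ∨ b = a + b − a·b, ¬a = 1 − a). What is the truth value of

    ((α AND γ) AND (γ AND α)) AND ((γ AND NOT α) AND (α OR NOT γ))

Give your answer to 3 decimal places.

0.007

α AND γ = a·b on (0.7000, 0.3700) = 0.2590
γ AND α = a·b on (0.3700, 0.7000) = 0.2590
(α AND γ) AND (γ AND α) = a·b on (0.2590, 0.2590) = 0.0671
NOT α = 1 − 0.7000 = 0.3000
γ AND NOT α = a·b on (0.3700, 0.3000) = 0.1110
NOT γ = 1 − 0.3700 = 0.6300
α OR NOT γ = a + b − a·b on (0.7000, 0.6300) = 0.8890
(γ AND NOT α) AND (α OR NOT γ) = a·b on (0.1110, 0.8890) = 0.0987
((α AND γ) AND (γ AND α)) AND ((γ AND NOT α) AND (α OR NOT γ)) = a·b on (0.0671, 0.0987) = 0.0066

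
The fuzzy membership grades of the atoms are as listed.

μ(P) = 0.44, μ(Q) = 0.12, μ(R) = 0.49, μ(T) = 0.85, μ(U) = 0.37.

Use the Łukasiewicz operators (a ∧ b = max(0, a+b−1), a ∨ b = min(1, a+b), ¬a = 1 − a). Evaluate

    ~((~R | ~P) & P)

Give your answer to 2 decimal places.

0.56

~R = 1 − 0.49 = 0.51
~P = 1 − 0.44 = 0.56
~R | ~P = min(1, a+b) on (0.51, 0.56) = 1.00
(~R | ~P) & P = max(0, a+b−1) on (1.00, 0.44) = 0.44
~((~R | ~P) & P) = 1 − 0.44 = 0.56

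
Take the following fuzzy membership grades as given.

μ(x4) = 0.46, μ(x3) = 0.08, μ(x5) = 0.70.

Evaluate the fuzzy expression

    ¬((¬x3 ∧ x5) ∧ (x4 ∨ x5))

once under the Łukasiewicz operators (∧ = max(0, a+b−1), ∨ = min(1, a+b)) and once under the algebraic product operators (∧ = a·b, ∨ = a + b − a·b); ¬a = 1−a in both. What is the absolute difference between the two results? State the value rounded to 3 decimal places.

Under Łukasiewicz:
  ¬x3 = 1 − 0.08 = 0.92
  ¬x3 ∧ x5 = max(0, a+b−1) on (0.92, 0.70) = 0.62
  x4 ∨ x5 = min(1, a+b) on (0.46, 0.70) = 1.00
  (¬x3 ∧ x5) ∧ (x4 ∨ x5) = max(0, a+b−1) on (0.62, 1.00) = 0.62
  ¬((¬x3 ∧ x5) ∧ (x4 ∨ x5)) = 1 − 0.62 = 0.38
  → value = 0.3800
Under algebraic product:
  ¬x3 = 1 − 0.0800 = 0.9200
  ¬x3 ∧ x5 = a·b on (0.9200, 0.7000) = 0.6440
  x4 ∨ x5 = a + b − a·b on (0.4600, 0.7000) = 0.8380
  (¬x3 ∧ x5) ∧ (x4 ∨ x5) = a·b on (0.6440, 0.8380) = 0.5397
  ¬((¬x3 ∧ x5) ∧ (x4 ∨ x5)) = 1 − 0.5397 = 0.4603
  → value = 0.4603
|0.3800 − 0.4603| = 0.080

0.080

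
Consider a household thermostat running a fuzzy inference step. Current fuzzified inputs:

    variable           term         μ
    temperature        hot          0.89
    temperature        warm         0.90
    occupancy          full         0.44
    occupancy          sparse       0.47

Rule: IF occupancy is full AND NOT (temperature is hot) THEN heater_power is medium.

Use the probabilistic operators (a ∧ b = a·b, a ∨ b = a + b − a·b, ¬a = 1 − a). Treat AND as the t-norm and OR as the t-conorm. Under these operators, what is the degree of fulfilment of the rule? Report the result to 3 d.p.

0.048

firing strength: full=0.44, ¬hot=1−0.89=0.11; AND[a·b] → w = 0.0484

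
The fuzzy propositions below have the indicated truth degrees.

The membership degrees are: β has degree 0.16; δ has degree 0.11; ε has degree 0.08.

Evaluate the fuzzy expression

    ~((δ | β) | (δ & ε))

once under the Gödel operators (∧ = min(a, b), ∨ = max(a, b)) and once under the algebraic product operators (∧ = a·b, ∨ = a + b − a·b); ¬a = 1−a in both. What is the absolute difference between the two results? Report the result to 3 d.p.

Under Gödel:
  δ | β = max(a, b) on (0.11, 0.16) = 0.16
  δ & ε = min(a, b) on (0.11, 0.08) = 0.08
  (δ | β) | (δ & ε) = max(a, b) on (0.16, 0.08) = 0.16
  ~((δ | β) | (δ & ε)) = 1 − 0.16 = 0.84
  → value = 0.8400
Under algebraic product:
  δ | β = a + b − a·b on (0.1100, 0.1600) = 0.2524
  δ & ε = a·b on (0.1100, 0.0800) = 0.0088
  (δ | β) | (δ & ε) = a + b − a·b on (0.2524, 0.0088) = 0.2590
  ~((δ | β) | (δ & ε)) = 1 − 0.2590 = 0.7410
  → value = 0.7410
|0.8400 − 0.7410| = 0.099

0.099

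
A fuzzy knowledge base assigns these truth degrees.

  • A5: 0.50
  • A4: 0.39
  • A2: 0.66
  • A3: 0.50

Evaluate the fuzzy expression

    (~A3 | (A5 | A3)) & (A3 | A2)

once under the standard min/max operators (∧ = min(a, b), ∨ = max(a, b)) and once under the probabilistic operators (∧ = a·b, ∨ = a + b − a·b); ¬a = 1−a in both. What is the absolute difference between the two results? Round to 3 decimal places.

0.226

Under standard min/max:
  ~A3 = 1 − 0.50 = 0.50
  A5 | A3 = max(a, b) on (0.50, 0.50) = 0.50
  ~A3 | (A5 | A3) = max(a, b) on (0.50, 0.50) = 0.50
  A3 | A2 = max(a, b) on (0.50, 0.66) = 0.66
  (~A3 | (A5 | A3)) & (A3 | A2) = min(a, b) on (0.50, 0.66) = 0.50
  → value = 0.5000
Under probabilistic:
  ~A3 = 1 − 0.5000 = 0.5000
  A5 | A3 = a + b − a·b on (0.5000, 0.5000) = 0.7500
  ~A3 | (A5 | A3) = a + b − a·b on (0.5000, 0.7500) = 0.8750
  A3 | A2 = a + b − a·b on (0.5000, 0.6600) = 0.8300
  (~A3 | (A5 | A3)) & (A3 | A2) = a·b on (0.8750, 0.8300) = 0.7263
  → value = 0.7263
|0.5000 − 0.7263| = 0.226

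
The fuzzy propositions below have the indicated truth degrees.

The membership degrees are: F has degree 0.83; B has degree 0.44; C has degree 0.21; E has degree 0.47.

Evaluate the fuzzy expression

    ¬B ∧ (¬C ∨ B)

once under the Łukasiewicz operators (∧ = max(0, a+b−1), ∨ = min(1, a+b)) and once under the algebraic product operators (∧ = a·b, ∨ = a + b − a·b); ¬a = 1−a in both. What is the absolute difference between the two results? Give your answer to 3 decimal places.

Under Łukasiewicz:
  ¬B = 1 − 0.44 = 0.56
  ¬C = 1 − 0.21 = 0.79
  ¬C ∨ B = min(1, a+b) on (0.79, 0.44) = 1.00
  ¬B ∧ (¬C ∨ B) = max(0, a+b−1) on (0.56, 1.00) = 0.56
  → value = 0.5600
Under algebraic product:
  ¬B = 1 − 0.4400 = 0.5600
  ¬C = 1 − 0.2100 = 0.7900
  ¬C ∨ B = a + b − a·b on (0.7900, 0.4400) = 0.8824
  ¬B ∧ (¬C ∨ B) = a·b on (0.5600, 0.8824) = 0.4941
  → value = 0.4941
|0.5600 − 0.4941| = 0.066

0.066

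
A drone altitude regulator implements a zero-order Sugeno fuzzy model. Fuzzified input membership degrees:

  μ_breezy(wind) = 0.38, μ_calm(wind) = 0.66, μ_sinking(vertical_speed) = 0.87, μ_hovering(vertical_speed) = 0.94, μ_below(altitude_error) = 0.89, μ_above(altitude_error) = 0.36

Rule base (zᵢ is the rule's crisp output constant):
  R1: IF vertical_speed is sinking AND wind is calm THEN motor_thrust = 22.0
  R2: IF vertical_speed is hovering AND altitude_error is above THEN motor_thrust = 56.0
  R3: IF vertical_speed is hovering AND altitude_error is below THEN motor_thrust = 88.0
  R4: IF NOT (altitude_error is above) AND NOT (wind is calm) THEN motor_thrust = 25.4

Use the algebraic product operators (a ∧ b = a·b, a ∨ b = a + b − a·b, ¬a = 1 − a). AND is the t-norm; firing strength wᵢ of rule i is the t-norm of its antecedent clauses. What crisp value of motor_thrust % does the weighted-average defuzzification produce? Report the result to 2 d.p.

R1 (z=22.0): sinking=0.87, calm=0.66; AND[a·b] → w = 0.5742
R2 (z=56.0): hovering=0.94, above=0.36; AND[a·b] → w = 0.3384
R3 (z=88.0): hovering=0.94, below=0.89; AND[a·b] → w = 0.8366
R4 (z=25.4): ¬above=1−0.36=0.64, ¬calm=1−0.66=0.34; AND[a·b] → w = 0.2176
Weighted average = (0.5742·22.0 + 0.3384·56.0 + 0.8366·88.0 + 0.2176·25.4) / (0.5742 + 0.3384 + 0.8366 + 0.2176)
  = 110.7306 / 1.9668 = 56.30

56.30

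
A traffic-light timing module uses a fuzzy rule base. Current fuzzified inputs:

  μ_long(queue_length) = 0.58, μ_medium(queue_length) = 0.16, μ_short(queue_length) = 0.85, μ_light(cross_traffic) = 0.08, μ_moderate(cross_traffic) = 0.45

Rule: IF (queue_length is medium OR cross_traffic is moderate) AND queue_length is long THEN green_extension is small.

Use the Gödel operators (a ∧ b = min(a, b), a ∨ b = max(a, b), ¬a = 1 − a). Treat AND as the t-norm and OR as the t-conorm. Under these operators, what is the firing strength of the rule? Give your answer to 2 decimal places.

firing strength: (medium=0.16 OR moderate=0.45) = 0.45; AND[min(a, b)] with long=0.58 → w = 0.45

0.45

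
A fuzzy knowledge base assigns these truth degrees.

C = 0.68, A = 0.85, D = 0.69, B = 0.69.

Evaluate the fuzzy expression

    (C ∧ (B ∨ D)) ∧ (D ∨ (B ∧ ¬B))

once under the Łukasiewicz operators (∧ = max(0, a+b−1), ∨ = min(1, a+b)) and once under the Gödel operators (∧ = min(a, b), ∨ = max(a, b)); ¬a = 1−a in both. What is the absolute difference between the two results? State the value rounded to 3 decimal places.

0.310

Under Łukasiewicz:
  B ∨ D = min(1, a+b) on (0.69, 0.69) = 1.00
  C ∧ (B ∨ D) = max(0, a+b−1) on (0.68, 1.00) = 0.68
  ¬B = 1 − 0.69 = 0.31
  B ∧ ¬B = max(0, a+b−1) on (0.69, 0.31) = 0.00
  D ∨ (B ∧ ¬B) = min(1, a+b) on (0.69, 0.00) = 0.69
  (C ∧ (B ∨ D)) ∧ (D ∨ (B ∧ ¬B)) = max(0, a+b−1) on (0.68, 0.69) = 0.37
  → value = 0.3700
Under Gödel:
  B ∨ D = max(a, b) on (0.69, 0.69) = 0.69
  C ∧ (B ∨ D) = min(a, b) on (0.68, 0.69) = 0.68
  ¬B = 1 − 0.69 = 0.31
  B ∧ ¬B = min(a, b) on (0.69, 0.31) = 0.31
  D ∨ (B ∧ ¬B) = max(a, b) on (0.69, 0.31) = 0.69
  (C ∧ (B ∨ D)) ∧ (D ∨ (B ∧ ¬B)) = min(a, b) on (0.68, 0.69) = 0.68
  → value = 0.6800
|0.3700 − 0.6800| = 0.310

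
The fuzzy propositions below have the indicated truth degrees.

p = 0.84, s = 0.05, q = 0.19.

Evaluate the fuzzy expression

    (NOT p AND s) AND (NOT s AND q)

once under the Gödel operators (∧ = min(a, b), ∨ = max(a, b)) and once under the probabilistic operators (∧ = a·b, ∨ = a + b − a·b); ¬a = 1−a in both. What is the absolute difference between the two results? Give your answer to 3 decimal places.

Under Gödel:
  NOT p = 1 − 0.84 = 0.16
  NOT p AND s = min(a, b) on (0.16, 0.05) = 0.05
  NOT s = 1 − 0.05 = 0.95
  NOT s AND q = min(a, b) on (0.95, 0.19) = 0.19
  (NOT p AND s) AND (NOT s AND q) = min(a, b) on (0.05, 0.19) = 0.05
  → value = 0.0500
Under probabilistic:
  NOT p = 1 − 0.8400 = 0.1600
  NOT p AND s = a·b on (0.1600, 0.0500) = 0.0080
  NOT s = 1 − 0.0500 = 0.9500
  NOT s AND q = a·b on (0.9500, 0.1900) = 0.1805
  (NOT p AND s) AND (NOT s AND q) = a·b on (0.0080, 0.1805) = 0.0014
  → value = 0.0014
|0.0500 − 0.0014| = 0.049

0.049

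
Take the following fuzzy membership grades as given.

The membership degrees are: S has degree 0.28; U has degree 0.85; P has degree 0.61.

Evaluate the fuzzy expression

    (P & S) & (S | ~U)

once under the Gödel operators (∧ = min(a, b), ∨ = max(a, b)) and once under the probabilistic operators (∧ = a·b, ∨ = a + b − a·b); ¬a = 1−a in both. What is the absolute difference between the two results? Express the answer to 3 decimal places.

0.214

Under Gödel:
  P & S = min(a, b) on (0.61, 0.28) = 0.28
  ~U = 1 − 0.85 = 0.15
  S | ~U = max(a, b) on (0.28, 0.15) = 0.28
  (P & S) & (S | ~U) = min(a, b) on (0.28, 0.28) = 0.28
  → value = 0.2800
Under probabilistic:
  P & S = a·b on (0.6100, 0.2800) = 0.1708
  ~U = 1 − 0.8500 = 0.1500
  S | ~U = a + b − a·b on (0.2800, 0.1500) = 0.3880
  (P & S) & (S | ~U) = a·b on (0.1708, 0.3880) = 0.0663
  → value = 0.0663
|0.2800 − 0.0663| = 0.214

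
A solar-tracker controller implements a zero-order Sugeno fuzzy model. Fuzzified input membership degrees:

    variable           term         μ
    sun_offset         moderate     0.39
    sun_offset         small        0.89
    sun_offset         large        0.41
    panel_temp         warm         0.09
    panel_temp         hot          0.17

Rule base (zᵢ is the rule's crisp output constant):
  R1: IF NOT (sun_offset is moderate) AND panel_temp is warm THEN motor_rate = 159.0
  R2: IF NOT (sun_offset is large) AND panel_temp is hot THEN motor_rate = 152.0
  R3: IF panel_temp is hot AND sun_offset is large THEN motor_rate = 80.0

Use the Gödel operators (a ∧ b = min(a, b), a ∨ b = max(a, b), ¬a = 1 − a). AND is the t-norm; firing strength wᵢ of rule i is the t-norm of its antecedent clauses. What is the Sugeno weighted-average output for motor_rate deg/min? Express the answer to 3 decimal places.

R1 (z=159.0): ¬moderate=1−0.39=0.61, warm=0.09; AND[min(a, b)] → w = 0.09
R2 (z=152.0): ¬large=1−0.41=0.59, hot=0.17; AND[min(a, b)] → w = 0.17
R3 (z=80.0): hot=0.17, large=0.41; AND[min(a, b)] → w = 0.17
Weighted average = (0.09·159.0 + 0.17·152.0 + 0.17·80.0) / (0.09 + 0.17 + 0.17)
  = 53.7500 / 0.4300 = 125.000

125.000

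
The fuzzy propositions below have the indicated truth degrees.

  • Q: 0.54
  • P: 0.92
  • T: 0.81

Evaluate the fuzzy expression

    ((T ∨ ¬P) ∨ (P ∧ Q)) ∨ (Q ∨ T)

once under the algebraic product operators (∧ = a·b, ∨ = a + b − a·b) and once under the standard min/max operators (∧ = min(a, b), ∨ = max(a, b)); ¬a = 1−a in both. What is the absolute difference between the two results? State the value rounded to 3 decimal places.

Under algebraic product:
  ¬P = 1 − 0.9200 = 0.0800
  T ∨ ¬P = a + b − a·b on (0.8100, 0.0800) = 0.8252
  P ∧ Q = a·b on (0.9200, 0.5400) = 0.4968
  (T ∨ ¬P) ∨ (P ∧ Q) = a + b − a·b on (0.8252, 0.4968) = 0.9120
  Q ∨ T = a + b − a·b on (0.5400, 0.8100) = 0.9126
  ((T ∨ ¬P) ∨ (P ∧ Q)) ∨ (Q ∨ T) = a + b − a·b on (0.9120, 0.9126) = 0.9923
  → value = 0.9923
Under standard min/max:
  ¬P = 1 − 0.92 = 0.08
  T ∨ ¬P = max(a, b) on (0.81, 0.08) = 0.81
  P ∧ Q = min(a, b) on (0.92, 0.54) = 0.54
  (T ∨ ¬P) ∨ (P ∧ Q) = max(a, b) on (0.81, 0.54) = 0.81
  Q ∨ T = max(a, b) on (0.54, 0.81) = 0.81
  ((T ∨ ¬P) ∨ (P ∧ Q)) ∨ (Q ∨ T) = max(a, b) on (0.81, 0.81) = 0.81
  → value = 0.8100
|0.9923 − 0.8100| = 0.182

0.182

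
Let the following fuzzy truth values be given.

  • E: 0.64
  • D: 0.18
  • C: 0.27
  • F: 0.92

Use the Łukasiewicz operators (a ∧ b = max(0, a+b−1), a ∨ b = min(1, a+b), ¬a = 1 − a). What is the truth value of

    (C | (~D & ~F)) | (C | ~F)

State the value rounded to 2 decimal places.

0.62

~D = 1 − 0.18 = 0.82
~F = 1 − 0.92 = 0.08
~D & ~F = max(0, a+b−1) on (0.82, 0.08) = 0.00
C | (~D & ~F) = min(1, a+b) on (0.27, 0.00) = 0.27
~F = 1 − 0.92 = 0.08
C | ~F = min(1, a+b) on (0.27, 0.08) = 0.35
(C | (~D & ~F)) | (C | ~F) = min(1, a+b) on (0.27, 0.35) = 0.62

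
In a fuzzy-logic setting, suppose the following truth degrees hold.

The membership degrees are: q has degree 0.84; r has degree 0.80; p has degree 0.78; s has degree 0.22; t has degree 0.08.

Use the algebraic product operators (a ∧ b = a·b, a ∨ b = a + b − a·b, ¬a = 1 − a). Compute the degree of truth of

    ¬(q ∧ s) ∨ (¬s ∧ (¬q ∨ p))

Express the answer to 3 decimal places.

0.933

q ∧ s = a·b on (0.8400, 0.2200) = 0.1848
¬(q ∧ s) = 1 − 0.1848 = 0.8152
¬s = 1 − 0.2200 = 0.7800
¬q = 1 − 0.8400 = 0.1600
¬q ∨ p = a + b − a·b on (0.1600, 0.7800) = 0.8152
¬s ∧ (¬q ∨ p) = a·b on (0.7800, 0.8152) = 0.6359
¬(q ∧ s) ∨ (¬s ∧ (¬q ∨ p)) = a + b − a·b on (0.8152, 0.6359) = 0.9327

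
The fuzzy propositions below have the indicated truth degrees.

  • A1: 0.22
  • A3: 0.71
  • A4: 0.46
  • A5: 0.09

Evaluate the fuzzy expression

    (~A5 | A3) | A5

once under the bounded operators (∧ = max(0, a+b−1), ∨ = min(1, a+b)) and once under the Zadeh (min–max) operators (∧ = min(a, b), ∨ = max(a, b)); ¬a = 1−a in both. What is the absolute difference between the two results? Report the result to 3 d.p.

0.090

Under bounded:
  ~A5 = 1 − 0.09 = 0.91
  ~A5 | A3 = min(1, a+b) on (0.91, 0.71) = 1.00
  (~A5 | A3) | A5 = min(1, a+b) on (1.00, 0.09) = 1.00
  → value = 1.0000
Under Zadeh (min–max):
  ~A5 = 1 − 0.09 = 0.91
  ~A5 | A3 = max(a, b) on (0.91, 0.71) = 0.91
  (~A5 | A3) | A5 = max(a, b) on (0.91, 0.09) = 0.91
  → value = 0.9100
|1.0000 − 0.9100| = 0.090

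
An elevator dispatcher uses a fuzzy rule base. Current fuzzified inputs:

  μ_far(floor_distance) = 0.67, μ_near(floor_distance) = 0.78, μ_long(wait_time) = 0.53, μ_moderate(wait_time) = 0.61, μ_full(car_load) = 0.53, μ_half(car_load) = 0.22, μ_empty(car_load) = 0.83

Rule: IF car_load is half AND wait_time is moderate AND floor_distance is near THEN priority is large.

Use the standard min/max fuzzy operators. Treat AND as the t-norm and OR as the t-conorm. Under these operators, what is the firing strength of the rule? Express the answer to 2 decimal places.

0.22

firing strength: half=0.22, moderate=0.61, near=0.78; AND[min(a, b)] → w = 0.22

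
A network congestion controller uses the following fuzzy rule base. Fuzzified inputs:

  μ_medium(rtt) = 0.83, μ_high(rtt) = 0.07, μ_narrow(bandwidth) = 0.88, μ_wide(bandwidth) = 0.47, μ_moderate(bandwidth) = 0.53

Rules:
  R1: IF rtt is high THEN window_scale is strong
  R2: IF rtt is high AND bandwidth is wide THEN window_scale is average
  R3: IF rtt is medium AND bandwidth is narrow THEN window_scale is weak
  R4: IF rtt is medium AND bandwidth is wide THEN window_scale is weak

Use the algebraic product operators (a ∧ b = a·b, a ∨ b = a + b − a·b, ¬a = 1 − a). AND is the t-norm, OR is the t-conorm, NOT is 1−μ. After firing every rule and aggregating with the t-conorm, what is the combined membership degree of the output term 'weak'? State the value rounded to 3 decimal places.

R1: high=0.07 → w = 0.0700
R2: high=0.07, wide=0.47; AND[a·b] → w = 0.0329
R3: medium=0.83, narrow=0.88; AND[a·b] → w = 0.7304
R4: medium=0.83, wide=0.47; AND[a·b] → w = 0.3901
Rules with consequent 'weak': {R3, R4} → strengths 0.7304, 0.3901
Aggregate via t-conorm [a + b − a·b]: 0.8356

0.836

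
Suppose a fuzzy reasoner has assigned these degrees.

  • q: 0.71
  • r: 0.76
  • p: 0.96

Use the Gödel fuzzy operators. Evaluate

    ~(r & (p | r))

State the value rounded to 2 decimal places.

0.24

p | r = max(a, b) on (0.96, 0.76) = 0.96
r & (p | r) = min(a, b) on (0.76, 0.96) = 0.76
~(r & (p | r)) = 1 − 0.76 = 0.24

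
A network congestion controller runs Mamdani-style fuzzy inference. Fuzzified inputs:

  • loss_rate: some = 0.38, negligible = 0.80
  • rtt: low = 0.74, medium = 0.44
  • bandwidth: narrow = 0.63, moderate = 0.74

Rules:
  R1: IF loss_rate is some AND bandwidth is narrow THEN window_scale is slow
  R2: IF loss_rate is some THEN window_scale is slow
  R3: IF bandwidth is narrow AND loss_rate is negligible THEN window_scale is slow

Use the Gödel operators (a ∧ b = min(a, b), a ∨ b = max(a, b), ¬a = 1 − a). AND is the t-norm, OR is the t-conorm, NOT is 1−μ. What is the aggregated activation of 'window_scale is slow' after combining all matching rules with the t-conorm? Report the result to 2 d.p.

0.63

R1: some=0.38, narrow=0.63; AND[min(a, b)] → w = 0.38
R2: some=0.38 → w = 0.38
R3: narrow=0.63, negligible=0.80; AND[min(a, b)] → w = 0.63
Rules with consequent 'slow': {R1, R2, R3} → strengths 0.38, 0.38, 0.63
Aggregate via t-conorm [max(a, b)]: 0.63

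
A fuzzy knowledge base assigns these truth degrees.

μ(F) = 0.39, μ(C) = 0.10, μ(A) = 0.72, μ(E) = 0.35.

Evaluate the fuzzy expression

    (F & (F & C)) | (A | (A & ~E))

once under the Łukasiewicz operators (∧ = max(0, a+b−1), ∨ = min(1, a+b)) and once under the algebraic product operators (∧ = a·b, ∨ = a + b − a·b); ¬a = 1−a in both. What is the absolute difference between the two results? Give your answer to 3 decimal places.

0.147

Under Łukasiewicz:
  F & C = max(0, a+b−1) on (0.39, 0.10) = 0.00
  F & (F & C) = max(0, a+b−1) on (0.39, 0.00) = 0.00
  ~E = 1 − 0.35 = 0.65
  A & ~E = max(0, a+b−1) on (0.72, 0.65) = 0.37
  A | (A & ~E) = min(1, a+b) on (0.72, 0.37) = 1.00
  (F & (F & C)) | (A | (A & ~E)) = min(1, a+b) on (0.00, 1.00) = 1.00
  → value = 1.0000
Under algebraic product:
  F & C = a·b on (0.3900, 0.1000) = 0.0390
  F & (F & C) = a·b on (0.3900, 0.0390) = 0.0152
  ~E = 1 − 0.3500 = 0.6500
  A & ~E = a·b on (0.7200, 0.6500) = 0.4680
  A | (A & ~E) = a + b − a·b on (0.7200, 0.4680) = 0.8510
  (F & (F & C)) | (A | (A & ~E)) = a + b − a·b on (0.0152, 0.8510) = 0.8533
  → value = 0.8533
|1.0000 − 0.8533| = 0.147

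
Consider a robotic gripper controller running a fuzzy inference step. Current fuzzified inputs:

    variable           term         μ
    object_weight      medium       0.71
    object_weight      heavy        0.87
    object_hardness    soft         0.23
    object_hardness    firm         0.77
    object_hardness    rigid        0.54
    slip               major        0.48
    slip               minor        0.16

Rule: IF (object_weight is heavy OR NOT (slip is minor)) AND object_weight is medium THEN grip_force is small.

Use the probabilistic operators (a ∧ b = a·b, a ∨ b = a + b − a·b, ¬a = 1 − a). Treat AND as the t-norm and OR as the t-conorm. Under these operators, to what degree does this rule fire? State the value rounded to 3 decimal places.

0.695

firing strength: (heavy=0.87 OR ¬minor=1−0.16=0.84) = 0.9792; AND[a·b] with medium=0.71 → w = 0.6952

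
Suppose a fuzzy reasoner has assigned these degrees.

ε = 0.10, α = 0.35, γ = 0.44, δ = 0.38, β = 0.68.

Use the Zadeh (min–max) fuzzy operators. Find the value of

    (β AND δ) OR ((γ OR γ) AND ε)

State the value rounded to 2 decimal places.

0.38

β AND δ = min(a, b) on (0.68, 0.38) = 0.38
γ OR γ = max(a, b) on (0.44, 0.44) = 0.44
(γ OR γ) AND ε = min(a, b) on (0.44, 0.10) = 0.10
(β AND δ) OR ((γ OR γ) AND ε) = max(a, b) on (0.38, 0.10) = 0.38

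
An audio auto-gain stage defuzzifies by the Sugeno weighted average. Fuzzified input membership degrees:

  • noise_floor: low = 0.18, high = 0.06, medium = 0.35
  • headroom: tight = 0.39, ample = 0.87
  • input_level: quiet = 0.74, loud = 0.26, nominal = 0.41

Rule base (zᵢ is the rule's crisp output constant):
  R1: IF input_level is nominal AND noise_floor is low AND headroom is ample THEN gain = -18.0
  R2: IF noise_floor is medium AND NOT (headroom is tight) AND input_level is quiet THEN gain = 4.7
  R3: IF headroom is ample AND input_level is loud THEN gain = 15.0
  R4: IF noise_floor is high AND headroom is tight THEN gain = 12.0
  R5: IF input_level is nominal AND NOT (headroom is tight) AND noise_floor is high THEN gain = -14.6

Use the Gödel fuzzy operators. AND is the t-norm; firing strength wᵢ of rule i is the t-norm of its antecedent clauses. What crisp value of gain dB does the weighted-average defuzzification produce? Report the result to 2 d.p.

2.36

R1 (z=-18.0): nominal=0.41, low=0.18, ample=0.87; AND[min(a, b)] → w = 0.18
R2 (z=4.7): medium=0.35, ¬tight=1−0.39=0.61, quiet=0.74; AND[min(a, b)] → w = 0.35
R3 (z=15.0): ample=0.87, loud=0.26; AND[min(a, b)] → w = 0.26
R4 (z=12.0): high=0.06, tight=0.39; AND[min(a, b)] → w = 0.06
R5 (z=-14.6): nominal=0.41, ¬tight=1−0.39=0.61, high=0.06; AND[min(a, b)] → w = 0.06
Weighted average = (0.18·-18.0 + 0.35·4.7 + 0.26·15.0 + 0.06·12.0 + 0.06·-14.6) / (0.18 + 0.35 + 0.26 + 0.06 + 0.06)
  = 2.1490 / 0.9100 = 2.36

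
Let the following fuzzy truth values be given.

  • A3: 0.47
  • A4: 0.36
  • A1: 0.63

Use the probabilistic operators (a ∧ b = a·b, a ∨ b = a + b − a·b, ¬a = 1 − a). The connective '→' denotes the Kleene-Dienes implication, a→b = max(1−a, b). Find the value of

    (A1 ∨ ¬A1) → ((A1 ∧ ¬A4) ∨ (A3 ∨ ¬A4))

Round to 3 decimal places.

¬A1 = 1 − 0.6300 = 0.3700
A1 ∨ ¬A1 = a + b − a·b on (0.6300, 0.3700) = 0.7669
¬A4 = 1 − 0.3600 = 0.6400
A1 ∧ ¬A4 = a·b on (0.6300, 0.6400) = 0.4032
¬A4 = 1 − 0.3600 = 0.6400
A3 ∨ ¬A4 = a + b − a·b on (0.4700, 0.6400) = 0.8092
(A1 ∧ ¬A4) ∨ (A3 ∨ ¬A4) = a + b − a·b on (0.4032, 0.8092) = 0.8861
(A1 ∨ ¬A1) → ((A1 ∧ ¬A4) ∨ (A3 ∨ ¬A4))  [Kleene-Dienes: max(1−a, b)] with a=0.7669, b=0.8861 → 0.8861

0.886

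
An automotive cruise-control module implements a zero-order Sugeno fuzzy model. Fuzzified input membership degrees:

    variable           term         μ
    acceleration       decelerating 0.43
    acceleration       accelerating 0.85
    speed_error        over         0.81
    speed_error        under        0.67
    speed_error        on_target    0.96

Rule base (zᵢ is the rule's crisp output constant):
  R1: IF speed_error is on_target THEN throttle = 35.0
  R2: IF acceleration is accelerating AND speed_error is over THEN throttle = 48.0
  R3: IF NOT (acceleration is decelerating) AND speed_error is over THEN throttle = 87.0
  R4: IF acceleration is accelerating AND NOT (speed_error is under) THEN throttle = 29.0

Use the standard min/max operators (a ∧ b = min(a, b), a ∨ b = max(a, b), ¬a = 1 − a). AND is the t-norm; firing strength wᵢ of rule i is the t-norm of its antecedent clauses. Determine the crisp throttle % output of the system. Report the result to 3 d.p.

49.303

R1 (z=35.0): on_target=0.96 → w = 0.96
R2 (z=48.0): accelerating=0.85, over=0.81; AND[min(a, b)] → w = 0.81
R3 (z=87.0): ¬decelerating=1−0.43=0.57, over=0.81; AND[min(a, b)] → w = 0.57
R4 (z=29.0): accelerating=0.85, ¬under=1−0.67=0.33; AND[min(a, b)] → w = 0.33
Weighted average = (0.96·35.0 + 0.81·48.0 + 0.57·87.0 + 0.33·29.0) / (0.96 + 0.81 + 0.57 + 0.33)
  = 131.6400 / 2.6700 = 49.303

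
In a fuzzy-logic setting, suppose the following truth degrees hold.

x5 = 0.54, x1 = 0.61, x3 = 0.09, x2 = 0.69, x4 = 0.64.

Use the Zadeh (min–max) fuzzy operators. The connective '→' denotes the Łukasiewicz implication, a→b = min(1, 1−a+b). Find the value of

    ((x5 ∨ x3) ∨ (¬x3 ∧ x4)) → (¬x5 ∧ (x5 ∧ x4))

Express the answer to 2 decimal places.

0.82

x5 ∨ x3 = max(a, b) on (0.54, 0.09) = 0.54
¬x3 = 1 − 0.09 = 0.91
¬x3 ∧ x4 = min(a, b) on (0.91, 0.64) = 0.64
(x5 ∨ x3) ∨ (¬x3 ∧ x4) = max(a, b) on (0.54, 0.64) = 0.64
¬x5 = 1 − 0.54 = 0.46
x5 ∧ x4 = min(a, b) on (0.54, 0.64) = 0.54
¬x5 ∧ (x5 ∧ x4) = min(a, b) on (0.46, 0.54) = 0.46
((x5 ∨ x3) ∨ (¬x3 ∧ x4)) → (¬x5 ∧ (x5 ∧ x4))  [Łukasiewicz: min(1, 1−a+b)] with a=0.64, b=0.46 → 0.82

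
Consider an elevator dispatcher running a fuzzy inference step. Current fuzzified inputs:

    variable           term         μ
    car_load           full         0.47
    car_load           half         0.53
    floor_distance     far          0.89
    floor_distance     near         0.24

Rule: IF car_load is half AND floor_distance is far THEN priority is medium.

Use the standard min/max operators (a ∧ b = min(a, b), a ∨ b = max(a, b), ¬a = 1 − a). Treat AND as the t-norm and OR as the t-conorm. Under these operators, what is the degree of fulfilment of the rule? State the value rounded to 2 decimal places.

firing strength: half=0.53, far=0.89; AND[min(a, b)] → w = 0.53

0.53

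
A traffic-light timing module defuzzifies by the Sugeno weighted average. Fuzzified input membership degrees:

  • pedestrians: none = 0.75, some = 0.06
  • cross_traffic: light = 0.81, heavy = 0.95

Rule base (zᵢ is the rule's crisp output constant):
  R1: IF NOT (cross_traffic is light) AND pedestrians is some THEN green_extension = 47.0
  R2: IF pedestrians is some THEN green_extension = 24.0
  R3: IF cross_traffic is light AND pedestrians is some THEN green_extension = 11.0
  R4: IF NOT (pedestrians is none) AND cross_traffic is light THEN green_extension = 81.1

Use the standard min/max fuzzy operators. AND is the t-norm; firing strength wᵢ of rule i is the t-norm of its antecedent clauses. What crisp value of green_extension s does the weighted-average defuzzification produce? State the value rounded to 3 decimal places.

58.593

R1 (z=47.0): ¬light=1−0.81=0.19, some=0.06; AND[min(a, b)] → w = 0.06
R2 (z=24.0): some=0.06 → w = 0.06
R3 (z=11.0): light=0.81, some=0.06; AND[min(a, b)] → w = 0.06
R4 (z=81.1): ¬none=1−0.75=0.25, light=0.81; AND[min(a, b)] → w = 0.25
Weighted average = (0.06·47.0 + 0.06·24.0 + 0.06·11.0 + 0.25·81.1) / (0.06 + 0.06 + 0.06 + 0.25)
  = 25.1950 / 0.4300 = 58.593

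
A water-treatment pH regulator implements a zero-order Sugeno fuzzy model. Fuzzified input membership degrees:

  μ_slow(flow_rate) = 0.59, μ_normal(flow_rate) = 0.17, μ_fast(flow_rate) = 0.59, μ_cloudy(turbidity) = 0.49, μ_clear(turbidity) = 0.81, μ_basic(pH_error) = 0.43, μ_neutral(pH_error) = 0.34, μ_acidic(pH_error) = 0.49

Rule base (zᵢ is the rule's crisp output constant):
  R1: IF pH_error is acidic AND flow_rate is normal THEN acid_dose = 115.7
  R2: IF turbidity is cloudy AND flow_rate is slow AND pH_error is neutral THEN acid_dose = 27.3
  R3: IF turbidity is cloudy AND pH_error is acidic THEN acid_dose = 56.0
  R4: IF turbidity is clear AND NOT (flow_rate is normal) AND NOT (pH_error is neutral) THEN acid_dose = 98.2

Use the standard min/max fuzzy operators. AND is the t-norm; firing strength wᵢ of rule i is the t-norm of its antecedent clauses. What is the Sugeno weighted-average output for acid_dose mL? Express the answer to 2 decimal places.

73.01

R1 (z=115.7): acidic=0.49, normal=0.17; AND[min(a, b)] → w = 0.17
R2 (z=27.3): cloudy=0.49, slow=0.59, neutral=0.34; AND[min(a, b)] → w = 0.34
R3 (z=56.0): cloudy=0.49, acidic=0.49; AND[min(a, b)] → w = 0.49
R4 (z=98.2): clear=0.81, ¬normal=1−0.17=0.83, ¬neutral=1−0.34=0.66; AND[min(a, b)] → w = 0.66
Weighted average = (0.17·115.7 + 0.34·27.3 + 0.49·56.0 + 0.66·98.2) / (0.17 + 0.34 + 0.49 + 0.66)
  = 121.2030 / 1.6600 = 73.01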